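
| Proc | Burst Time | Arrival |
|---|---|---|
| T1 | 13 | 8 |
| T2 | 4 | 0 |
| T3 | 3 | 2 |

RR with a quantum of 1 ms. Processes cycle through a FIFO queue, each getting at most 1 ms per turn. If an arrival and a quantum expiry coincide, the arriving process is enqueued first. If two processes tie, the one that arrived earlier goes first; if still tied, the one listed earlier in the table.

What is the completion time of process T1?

Timeline: | T2 0-2 | T3 2-3 | T2 3-4 | T3 4-5 | T2 5-6 | T3 6-7 | idle 7-8 | T1 8-21 |
Completion: T1=21  T2=6  T3=7

21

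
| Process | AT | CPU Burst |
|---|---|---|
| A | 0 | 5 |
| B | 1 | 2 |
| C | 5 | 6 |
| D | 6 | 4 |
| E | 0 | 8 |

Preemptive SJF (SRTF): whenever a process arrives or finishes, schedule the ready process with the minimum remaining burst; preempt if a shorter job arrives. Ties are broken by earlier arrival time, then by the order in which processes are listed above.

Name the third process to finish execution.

Gantt: | A 0-1 | B 1-3 | A 3-7 | D 7-11 | C 11-17 | E 17-25 |
Completion: A=7  B=3  C=17  D=11  E=25
Finish order: B → A → D → C → E

D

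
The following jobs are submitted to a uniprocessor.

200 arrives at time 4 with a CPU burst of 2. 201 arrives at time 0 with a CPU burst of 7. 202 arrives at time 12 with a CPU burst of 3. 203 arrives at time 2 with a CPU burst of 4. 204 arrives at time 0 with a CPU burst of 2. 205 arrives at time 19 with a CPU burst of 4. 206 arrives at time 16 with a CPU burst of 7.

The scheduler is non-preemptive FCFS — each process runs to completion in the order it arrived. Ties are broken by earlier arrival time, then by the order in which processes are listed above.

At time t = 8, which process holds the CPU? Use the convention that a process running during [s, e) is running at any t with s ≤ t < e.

Schedule: | 201 0-7 | 204 7-9 | 203 9-13 | 200 13-15 | 202 15-18 | 206 18-25 | 205 25-29 |
Completion: 200=15  201=7  202=18  203=13  204=9  205=29  206=25

204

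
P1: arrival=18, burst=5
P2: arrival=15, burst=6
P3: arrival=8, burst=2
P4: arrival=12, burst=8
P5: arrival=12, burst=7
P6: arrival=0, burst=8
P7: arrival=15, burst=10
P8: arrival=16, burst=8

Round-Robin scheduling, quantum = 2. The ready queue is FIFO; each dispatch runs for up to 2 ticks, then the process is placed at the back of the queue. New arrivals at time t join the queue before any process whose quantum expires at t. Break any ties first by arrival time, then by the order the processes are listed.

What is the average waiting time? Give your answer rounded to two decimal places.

20.38

Timeline: | P6 0-8 | P3 8-10 | idle 10-12 | P4 12-14 | P5 14-16 | P4 16-18 | P2 18-20 | P7 20-22 | P8 22-24 | P5 24-26 | P1 26-28 | P4 28-30 | P2 30-32 | P7 32-34 | P8 34-36 | P5 36-38 | P1 38-40 | P4 40-42 | P2 42-44 | P7 44-46 | P8 46-48 | P5 48-49 | P1 49-50 | P7 50-52 | P8 52-54 | P7 54-56 |
Completion: P1=50  P2=44  P3=10  P4=42  P5=49  P6=8  P7=56  P8=54
Waiting times: P1=27, P2=23, P3=0, P4=22, P5=30, P6=0, P7=31, P8=30
Average waiting = (27+23+0+22+30+0+31+30) / 8 = 163/8 = 20.38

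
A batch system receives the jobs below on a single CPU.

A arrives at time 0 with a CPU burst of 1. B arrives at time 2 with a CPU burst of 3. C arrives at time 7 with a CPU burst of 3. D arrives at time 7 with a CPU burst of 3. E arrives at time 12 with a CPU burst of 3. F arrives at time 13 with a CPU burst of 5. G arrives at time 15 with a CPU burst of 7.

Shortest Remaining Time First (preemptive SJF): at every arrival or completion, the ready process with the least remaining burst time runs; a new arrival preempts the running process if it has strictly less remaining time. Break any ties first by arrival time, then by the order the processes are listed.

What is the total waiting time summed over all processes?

13

Schedule: | A 0-1 | idle 1-2 | B 2-5 | idle 5-7 | C 7-10 | D 10-13 | E 13-16 | F 16-21 | G 21-28 |
Completion: A=1  B=5  C=10  D=13  E=16  F=21  G=28
Turnaround (C−A): A=1  B=3  C=3  D=6  E=4  F=8  G=13
Waiting = turnaround − burst: A=0, B=0, C=0, D=3, E=1, F=3, G=6
Total waiting = 0 + 0 + 0 + 3 + 1 + 3 + 6 = 13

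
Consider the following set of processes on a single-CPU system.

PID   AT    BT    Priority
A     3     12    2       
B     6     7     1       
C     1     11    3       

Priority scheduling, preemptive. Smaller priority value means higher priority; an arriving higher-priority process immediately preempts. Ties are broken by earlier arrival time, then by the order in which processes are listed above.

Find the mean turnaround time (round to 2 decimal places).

18.67

Schedule: | idle 0-1 | C 1-3 | A 3-6 | B 6-13 | A 13-22 | C 22-31 |
Completion: A=22  B=13  C=31
Turnaround (C−A): A=19  B=7  C=30
Turnaround times: A=19, B=7, C=30
Average turnaround = (19+7+30) / 3 = 56/3 = 18.67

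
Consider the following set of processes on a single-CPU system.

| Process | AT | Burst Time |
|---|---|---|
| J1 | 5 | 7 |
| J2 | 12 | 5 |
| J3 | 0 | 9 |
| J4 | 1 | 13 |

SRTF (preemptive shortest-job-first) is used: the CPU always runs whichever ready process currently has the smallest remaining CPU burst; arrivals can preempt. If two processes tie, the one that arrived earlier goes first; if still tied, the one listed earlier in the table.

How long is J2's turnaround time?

Timeline: | J3 0-9 | J1 9-16 | J2 16-21 | J4 21-34 |
Completion: J1=16  J2=21  J3=9  J4=34
Turnaround (C−A): J1=11  J2=9  J3=9  J4=33
Turnaround(J2) = completion − arrival = 21 − 12 = 9

9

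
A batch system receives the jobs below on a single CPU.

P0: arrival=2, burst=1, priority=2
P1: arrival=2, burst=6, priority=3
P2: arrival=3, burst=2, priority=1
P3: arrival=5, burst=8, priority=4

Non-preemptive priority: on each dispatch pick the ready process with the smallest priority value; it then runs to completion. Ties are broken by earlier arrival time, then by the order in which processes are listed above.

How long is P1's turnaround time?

Timeline: | idle 0-2 | P0 2-3 | P2 3-5 | P1 5-11 | P3 11-19 |
Completion: P0=3  P1=11  P2=5  P3=19
Turnaround (C−A): P0=1  P1=9  P2=2  P3=14
Turnaround(P1) = completion − arrival = 11 − 2 = 9

9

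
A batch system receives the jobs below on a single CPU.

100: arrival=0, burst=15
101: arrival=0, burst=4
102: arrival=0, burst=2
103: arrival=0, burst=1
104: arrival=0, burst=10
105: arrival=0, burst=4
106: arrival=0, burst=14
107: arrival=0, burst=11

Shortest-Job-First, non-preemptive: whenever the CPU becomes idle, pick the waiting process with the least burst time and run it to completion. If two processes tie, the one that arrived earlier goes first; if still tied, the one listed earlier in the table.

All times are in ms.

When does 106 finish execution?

46

Gantt: | 103 0-1 | 102 1-3 | 101 3-7 | 105 7-11 | 104 11-21 | 107 21-32 | 106 32-46 | 100 46-61 |
Completion: 100=61  101=7  102=3  103=1  104=21  105=11  106=46  107=32
Turnaround (C−A): 100=61  101=7  102=3  103=1  104=21  105=11  106=46  107=32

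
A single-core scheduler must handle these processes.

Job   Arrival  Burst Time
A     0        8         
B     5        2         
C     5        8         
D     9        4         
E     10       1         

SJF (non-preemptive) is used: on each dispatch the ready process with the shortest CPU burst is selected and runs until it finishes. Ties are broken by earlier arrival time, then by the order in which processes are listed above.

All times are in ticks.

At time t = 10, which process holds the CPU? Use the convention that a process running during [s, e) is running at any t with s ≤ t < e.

Schedule: | A 0-8 | B 8-10 | E 10-11 | D 11-15 | C 15-23 |
Completion: A=8  B=10  C=23  D=15  E=11

E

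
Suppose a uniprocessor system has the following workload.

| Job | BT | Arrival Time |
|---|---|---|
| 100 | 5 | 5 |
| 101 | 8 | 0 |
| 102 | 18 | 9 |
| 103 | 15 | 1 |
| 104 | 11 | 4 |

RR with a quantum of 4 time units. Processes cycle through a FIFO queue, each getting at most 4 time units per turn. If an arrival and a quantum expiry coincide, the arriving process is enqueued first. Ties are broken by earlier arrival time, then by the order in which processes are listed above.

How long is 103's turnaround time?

Timeline: | 101 0-4 | 103 4-8 | 104 8-12 | 101 12-16 | 100 16-20 | 103 20-24 | 102 24-28 | 104 28-32 | 100 32-33 | 103 33-37 | 102 37-41 | 104 41-44 | 103 44-47 | 102 47-57 |
Completion: 100=33  101=16  102=57  103=47  104=44
Turnaround (C−A): 100=28  101=16  102=48  103=46  104=40
Turnaround(103) = completion − arrival = 47 − 1 = 46

46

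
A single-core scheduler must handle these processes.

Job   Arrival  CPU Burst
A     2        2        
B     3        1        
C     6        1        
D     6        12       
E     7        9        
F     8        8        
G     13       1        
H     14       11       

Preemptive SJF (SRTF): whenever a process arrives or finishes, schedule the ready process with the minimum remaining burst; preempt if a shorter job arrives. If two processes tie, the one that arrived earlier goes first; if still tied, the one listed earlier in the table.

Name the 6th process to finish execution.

F

Schedule: | idle 0-2 | A 2-4 | B 4-5 | idle 5-6 | C 6-7 | E 7-13 | G 13-14 | E 14-17 | F 17-25 | H 25-36 | D 36-48 |
Completion: A=4  B=5  C=7  D=48  E=17  F=25  G=14  H=36
Turnaround (C−A): A=2  B=2  C=1  D=42  E=10  F=17  G=1  H=22
Finish order: A → B → C → G → E → F → H → D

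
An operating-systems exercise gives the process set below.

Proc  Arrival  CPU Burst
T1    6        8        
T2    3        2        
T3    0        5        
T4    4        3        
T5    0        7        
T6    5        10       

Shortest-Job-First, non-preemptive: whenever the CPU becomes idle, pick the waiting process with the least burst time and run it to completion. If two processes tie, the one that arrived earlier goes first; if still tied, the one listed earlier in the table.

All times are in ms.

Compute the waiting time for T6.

20

Gantt: | T3 0-5 | T2 5-7 | T4 7-10 | T5 10-17 | T1 17-25 | T6 25-35 |
Completion: T1=25  T2=7  T3=5  T4=10  T5=17  T6=35
Turnaround (C−A): T1=19  T2=4  T3=5  T4=6  T5=17  T6=30
Waiting(T6) = turnaround − burst = 30 − 10 = 20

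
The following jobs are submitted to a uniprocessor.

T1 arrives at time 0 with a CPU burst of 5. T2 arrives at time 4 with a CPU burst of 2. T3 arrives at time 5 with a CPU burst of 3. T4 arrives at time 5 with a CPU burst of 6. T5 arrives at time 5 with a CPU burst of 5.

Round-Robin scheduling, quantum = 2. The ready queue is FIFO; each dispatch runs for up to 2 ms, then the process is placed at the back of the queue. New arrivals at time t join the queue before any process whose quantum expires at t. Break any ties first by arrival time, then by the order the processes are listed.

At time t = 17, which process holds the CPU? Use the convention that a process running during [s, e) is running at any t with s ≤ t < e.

T5

Timeline: | T1 0-4 | T2 4-6 | T1 6-7 | T3 7-9 | T4 9-11 | T5 11-13 | T3 13-14 | T4 14-16 | T5 16-18 | T4 18-20 | T5 20-21 |
Completion: T1=7  T2=6  T3=14  T4=20  T5=21
Turnaround (C−A): T1=7  T2=2  T3=9  T4=15  T5=16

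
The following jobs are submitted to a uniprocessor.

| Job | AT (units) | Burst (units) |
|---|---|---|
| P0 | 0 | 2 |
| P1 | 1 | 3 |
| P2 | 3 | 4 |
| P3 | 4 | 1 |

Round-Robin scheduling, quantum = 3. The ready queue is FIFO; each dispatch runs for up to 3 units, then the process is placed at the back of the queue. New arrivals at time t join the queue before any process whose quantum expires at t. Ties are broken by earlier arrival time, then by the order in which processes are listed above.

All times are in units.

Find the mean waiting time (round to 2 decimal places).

Gantt: | P0 0-2 | P1 2-5 | P2 5-8 | P3 8-9 | P2 9-10 |
Completion: P0=2  P1=5  P2=10  P3=9
Turnaround (C−A): P0=2  P1=4  P2=7  P3=5
Waiting times: P0=0, P1=1, P2=3, P3=4
Average waiting = (0+1+3+4) / 4 = 8/4 = 2.00

2.00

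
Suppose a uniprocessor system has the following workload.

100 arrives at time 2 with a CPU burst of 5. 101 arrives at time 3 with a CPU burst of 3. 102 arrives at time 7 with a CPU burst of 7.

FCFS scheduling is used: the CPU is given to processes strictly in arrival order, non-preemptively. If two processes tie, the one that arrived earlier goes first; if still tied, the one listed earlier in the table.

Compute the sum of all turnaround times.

22

Gantt: | idle 0-2 | 100 2-7 | 101 7-10 | 102 10-17 |
Completion: 100=7  101=10  102=17
Turnaround (C−A): 100=5  101=7  102=10
Turnaround = completion − arrival: 100=5, 101=7, 102=10
Total turnaround = 5 + 7 + 10 = 22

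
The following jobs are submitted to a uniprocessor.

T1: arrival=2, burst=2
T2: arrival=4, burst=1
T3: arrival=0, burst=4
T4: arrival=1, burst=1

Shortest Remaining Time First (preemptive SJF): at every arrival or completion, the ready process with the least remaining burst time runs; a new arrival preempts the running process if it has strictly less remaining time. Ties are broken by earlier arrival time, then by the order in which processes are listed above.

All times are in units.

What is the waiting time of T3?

Timeline: | T3 0-1 | T4 1-2 | T1 2-4 | T2 4-5 | T3 5-8 |
Completion: T1=4  T2=5  T3=8  T4=2
Waiting(T3) = turnaround − burst = 8 − 4 = 4

4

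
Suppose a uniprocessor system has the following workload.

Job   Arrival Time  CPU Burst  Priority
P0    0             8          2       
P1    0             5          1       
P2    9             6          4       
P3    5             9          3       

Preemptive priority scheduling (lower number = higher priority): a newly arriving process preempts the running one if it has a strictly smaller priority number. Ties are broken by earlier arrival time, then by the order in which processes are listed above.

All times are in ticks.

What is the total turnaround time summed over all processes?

54

Gantt: | P1 0-5 | P0 5-13 | P3 13-22 | P2 22-28 |
Completion: P0=13  P1=5  P2=28  P3=22
Turnaround = completion − arrival: P0=13, P1=5, P2=19, P3=17
Total turnaround = 13 + 5 + 19 + 17 = 54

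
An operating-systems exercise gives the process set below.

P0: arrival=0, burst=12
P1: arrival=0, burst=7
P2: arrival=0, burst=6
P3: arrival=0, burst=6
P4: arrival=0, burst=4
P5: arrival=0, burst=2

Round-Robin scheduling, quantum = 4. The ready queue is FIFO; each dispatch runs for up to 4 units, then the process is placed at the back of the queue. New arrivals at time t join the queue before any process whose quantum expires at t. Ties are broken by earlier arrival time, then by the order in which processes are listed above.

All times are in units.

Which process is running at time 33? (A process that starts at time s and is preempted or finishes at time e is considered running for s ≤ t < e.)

Schedule: | P0 0-4 | P1 4-8 | P2 8-12 | P3 12-16 | P4 16-20 | P5 20-22 | P0 22-26 | P1 26-29 | P2 29-31 | P3 31-33 | P0 33-37 |
Completion: P0=37  P1=29  P2=31  P3=33  P4=20  P5=22
Turnaround (C−A): P0=37  P1=29  P2=31  P3=33  P4=20  P5=22

P0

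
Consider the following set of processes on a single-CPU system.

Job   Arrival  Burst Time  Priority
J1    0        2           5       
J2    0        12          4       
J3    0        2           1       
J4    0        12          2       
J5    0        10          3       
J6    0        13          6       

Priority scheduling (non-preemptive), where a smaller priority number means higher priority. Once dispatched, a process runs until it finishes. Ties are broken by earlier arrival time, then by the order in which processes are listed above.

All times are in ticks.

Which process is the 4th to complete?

J2

Schedule: | J3 0-2 | J4 2-14 | J5 14-24 | J2 24-36 | J1 36-38 | J6 38-51 |
Completion: J1=38  J2=36  J3=2  J4=14  J5=24  J6=51
Turnaround (C−A): J1=38  J2=36  J3=2  J4=14  J5=24  J6=51
Finish order: J3 → J4 → J5 → J2 → J1 → J6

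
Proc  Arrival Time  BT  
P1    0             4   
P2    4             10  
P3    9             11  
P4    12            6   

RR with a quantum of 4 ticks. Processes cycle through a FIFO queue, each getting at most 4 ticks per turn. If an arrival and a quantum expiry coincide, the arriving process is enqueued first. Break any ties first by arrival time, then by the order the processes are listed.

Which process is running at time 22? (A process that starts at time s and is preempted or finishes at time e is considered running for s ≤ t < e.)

P3

Schedule: | P1 0-4 | P2 4-12 | P3 12-16 | P4 16-20 | P2 20-22 | P3 22-26 | P4 26-28 | P3 28-31 |
Completion: P1=4  P2=22  P3=31  P4=28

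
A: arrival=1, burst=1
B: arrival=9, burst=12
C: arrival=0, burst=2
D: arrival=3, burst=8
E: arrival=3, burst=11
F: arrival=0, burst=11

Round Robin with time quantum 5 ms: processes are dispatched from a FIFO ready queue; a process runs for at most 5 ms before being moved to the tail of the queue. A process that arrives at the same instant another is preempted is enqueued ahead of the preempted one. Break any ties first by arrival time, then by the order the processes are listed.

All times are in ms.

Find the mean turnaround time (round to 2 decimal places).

25.00

Schedule: | C 0-2 | F 2-7 | A 7-8 | D 8-13 | E 13-18 | F 18-23 | B 23-28 | D 28-31 | E 31-36 | F 36-37 | B 37-42 | E 42-43 | B 43-45 |
Completion: A=8  B=45  C=2  D=31  E=43  F=37
Turnaround (C−A): A=7  B=36  C=2  D=28  E=40  F=37
Turnaround times: A=7, B=36, C=2, D=28, E=40, F=37
Average turnaround = (7+36+2+28+40+37) / 6 = 150/6 = 25.00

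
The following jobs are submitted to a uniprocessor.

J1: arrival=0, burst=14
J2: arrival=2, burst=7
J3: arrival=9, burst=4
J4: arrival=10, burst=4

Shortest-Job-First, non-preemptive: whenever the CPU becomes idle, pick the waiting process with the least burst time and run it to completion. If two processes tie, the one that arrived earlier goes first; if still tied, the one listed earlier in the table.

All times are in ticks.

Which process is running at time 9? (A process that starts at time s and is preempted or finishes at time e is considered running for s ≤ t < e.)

Schedule: | J1 0-14 | J3 14-18 | J4 18-22 | J2 22-29 |
Completion: J1=14  J2=29  J3=18  J4=22

J1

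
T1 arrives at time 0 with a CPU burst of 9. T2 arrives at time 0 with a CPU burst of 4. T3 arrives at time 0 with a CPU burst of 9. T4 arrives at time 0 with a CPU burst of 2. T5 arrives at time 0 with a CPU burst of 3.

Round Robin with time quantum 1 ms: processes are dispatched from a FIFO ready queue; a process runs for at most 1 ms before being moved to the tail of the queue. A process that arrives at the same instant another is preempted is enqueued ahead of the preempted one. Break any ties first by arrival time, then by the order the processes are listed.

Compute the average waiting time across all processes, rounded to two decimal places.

13.00

Schedule: | T1 0-1 | T2 1-2 | T3 2-3 | T4 3-4 | T5 4-5 | T1 5-6 | T2 6-7 | T3 7-8 | T4 8-9 | T5 9-10 | T1 10-11 | T2 11-12 | T3 12-13 | T5 13-14 | T1 14-15 | T2 15-16 | T3 16-17 | T1 17-18 | T3 18-19 | T1 19-20 | T3 20-21 | T1 21-22 | T3 22-23 | T1 23-24 | T3 24-25 | T1 25-26 | T3 26-27 |
Completion: T1=26  T2=16  T3=27  T4=9  T5=14
Turnaround (C−A): T1=26  T2=16  T3=27  T4=9  T5=14
Waiting times: T1=17, T2=12, T3=18, T4=7, T5=11
Average waiting = (17+12+18+7+11) / 5 = 65/5 = 13.00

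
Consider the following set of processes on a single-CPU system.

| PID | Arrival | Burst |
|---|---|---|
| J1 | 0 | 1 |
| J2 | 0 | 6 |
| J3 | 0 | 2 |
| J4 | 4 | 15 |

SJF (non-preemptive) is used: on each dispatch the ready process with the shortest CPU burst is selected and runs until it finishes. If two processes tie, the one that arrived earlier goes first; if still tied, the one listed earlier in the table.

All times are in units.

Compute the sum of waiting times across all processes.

9

Schedule: | J1 0-1 | J3 1-3 | J2 3-9 | J4 9-24 |
Completion: J1=1  J2=9  J3=3  J4=24
Waiting = turnaround − burst: J1=0, J2=3, J3=1, J4=5
Total waiting = 0 + 3 + 1 + 5 = 9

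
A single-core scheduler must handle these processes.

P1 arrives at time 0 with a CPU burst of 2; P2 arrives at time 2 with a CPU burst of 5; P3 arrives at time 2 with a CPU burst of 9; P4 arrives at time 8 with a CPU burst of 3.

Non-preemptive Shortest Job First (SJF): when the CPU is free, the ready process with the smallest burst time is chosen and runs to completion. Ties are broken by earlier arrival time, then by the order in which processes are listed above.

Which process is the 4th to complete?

Timeline: | P1 0-2 | P2 2-7 | P3 7-16 | P4 16-19 |
Completion: P1=2  P2=7  P3=16  P4=19
Turnaround (C−A): P1=2  P2=5  P3=14  P4=11
Finish order: P1 → P2 → P3 → P4

P4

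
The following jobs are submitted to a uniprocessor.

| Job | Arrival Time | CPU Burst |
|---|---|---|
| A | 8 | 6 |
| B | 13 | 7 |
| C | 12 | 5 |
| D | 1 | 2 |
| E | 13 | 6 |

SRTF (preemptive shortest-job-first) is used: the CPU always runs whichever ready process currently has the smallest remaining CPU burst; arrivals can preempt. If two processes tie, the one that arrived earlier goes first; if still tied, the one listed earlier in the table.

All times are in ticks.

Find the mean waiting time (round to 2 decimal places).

Schedule: | idle 0-1 | D 1-3 | idle 3-8 | A 8-14 | C 14-19 | E 19-25 | B 25-32 |
Completion: A=14  B=32  C=19  D=3  E=25
Waiting times: A=0, B=12, C=2, D=0, E=6
Average waiting = (0+12+2+0+6) / 5 = 20/5 = 4.00

4.00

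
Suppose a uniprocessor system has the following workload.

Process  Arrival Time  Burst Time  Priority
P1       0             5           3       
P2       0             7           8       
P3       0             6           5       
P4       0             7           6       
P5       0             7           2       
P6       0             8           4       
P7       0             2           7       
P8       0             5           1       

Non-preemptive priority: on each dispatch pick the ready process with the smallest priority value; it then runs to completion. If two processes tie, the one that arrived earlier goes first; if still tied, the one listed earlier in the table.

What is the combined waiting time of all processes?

168

Gantt: | P8 0-5 | P5 5-12 | P1 12-17 | P6 17-25 | P3 25-31 | P4 31-38 | P7 38-40 | P2 40-47 |
Completion: P1=17  P2=47  P3=31  P4=38  P5=12  P6=25  P7=40  P8=5
Waiting = turnaround − burst: P1=12, P2=40, P3=25, P4=31, P5=5, P6=17, P7=38, P8=0
Total waiting = 12 + 40 + 25 + 31 + 5 + 17 + 38 + 0 = 168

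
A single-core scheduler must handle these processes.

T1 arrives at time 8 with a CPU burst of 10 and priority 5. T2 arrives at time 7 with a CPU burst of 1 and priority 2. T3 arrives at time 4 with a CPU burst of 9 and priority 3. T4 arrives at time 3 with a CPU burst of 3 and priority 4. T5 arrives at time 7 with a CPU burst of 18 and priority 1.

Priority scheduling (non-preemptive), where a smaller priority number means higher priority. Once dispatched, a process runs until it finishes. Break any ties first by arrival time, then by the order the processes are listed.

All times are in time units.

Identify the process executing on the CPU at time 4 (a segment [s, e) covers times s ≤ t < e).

Gantt: | idle 0-3 | T4 3-6 | T3 6-15 | T5 15-33 | T2 33-34 | T1 34-44 |
Completion: T1=44  T2=34  T3=15  T4=6  T5=33
Turnaround (C−A): T1=36  T2=27  T3=11  T4=3  T5=26

T4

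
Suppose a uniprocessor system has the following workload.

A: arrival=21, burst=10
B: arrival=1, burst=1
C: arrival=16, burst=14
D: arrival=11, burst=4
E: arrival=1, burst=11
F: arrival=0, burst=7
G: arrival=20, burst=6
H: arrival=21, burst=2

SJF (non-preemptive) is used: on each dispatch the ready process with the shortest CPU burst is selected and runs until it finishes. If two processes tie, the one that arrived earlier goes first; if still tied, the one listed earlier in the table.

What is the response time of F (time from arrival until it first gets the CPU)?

0

Timeline: | F 0-7 | B 7-8 | E 8-19 | D 19-23 | H 23-25 | G 25-31 | A 31-41 | C 41-55 |
Completion: A=41  B=8  C=55  D=23  E=19  F=7  G=31  H=25
Turnaround (C−A): A=20  B=7  C=39  D=12  E=18  F=7  G=11  H=4
Response(F) = first start − arrival = 0 − 0 = 0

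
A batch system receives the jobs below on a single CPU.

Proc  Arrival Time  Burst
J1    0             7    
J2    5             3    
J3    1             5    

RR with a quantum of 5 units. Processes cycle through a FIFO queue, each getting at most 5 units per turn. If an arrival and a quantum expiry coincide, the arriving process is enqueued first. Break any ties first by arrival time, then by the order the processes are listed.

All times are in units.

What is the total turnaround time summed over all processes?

32

Schedule: | J1 0-5 | J3 5-10 | J2 10-13 | J1 13-15 |
Completion: J1=15  J2=13  J3=10
Turnaround (C−A): J1=15  J2=8  J3=9
Turnaround = completion − arrival: J1=15, J2=8, J3=9
Total turnaround = 15 + 8 + 9 = 32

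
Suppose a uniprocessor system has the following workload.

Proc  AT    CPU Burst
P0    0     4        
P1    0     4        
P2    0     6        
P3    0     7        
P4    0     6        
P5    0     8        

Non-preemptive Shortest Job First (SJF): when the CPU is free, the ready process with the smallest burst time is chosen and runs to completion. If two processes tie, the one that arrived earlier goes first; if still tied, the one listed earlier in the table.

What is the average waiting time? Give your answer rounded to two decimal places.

12.17

Gantt: | P0 0-4 | P1 4-8 | P2 8-14 | P4 14-20 | P3 20-27 | P5 27-35 |
Completion: P0=4  P1=8  P2=14  P3=27  P4=20  P5=35
Turnaround (C−A): P0=4  P1=8  P2=14  P3=27  P4=20  P5=35
Waiting times: P0=0, P1=4, P2=8, P3=20, P4=14, P5=27
Average waiting = (0+4+8+20+14+27) / 6 = 73/6 = 12.17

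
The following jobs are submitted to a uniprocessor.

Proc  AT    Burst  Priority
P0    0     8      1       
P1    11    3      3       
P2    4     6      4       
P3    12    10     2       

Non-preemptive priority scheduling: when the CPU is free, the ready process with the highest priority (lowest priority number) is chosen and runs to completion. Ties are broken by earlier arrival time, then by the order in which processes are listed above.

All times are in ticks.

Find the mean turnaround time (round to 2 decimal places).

Timeline: | P0 0-8 | P2 8-14 | P3 14-24 | P1 24-27 |
Completion: P0=8  P1=27  P2=14  P3=24
Turnaround (C−A): P0=8  P1=16  P2=10  P3=12
Turnaround times: P0=8, P1=16, P2=10, P3=12
Average turnaround = (8+16+10+12) / 4 = 46/4 = 11.50

11.50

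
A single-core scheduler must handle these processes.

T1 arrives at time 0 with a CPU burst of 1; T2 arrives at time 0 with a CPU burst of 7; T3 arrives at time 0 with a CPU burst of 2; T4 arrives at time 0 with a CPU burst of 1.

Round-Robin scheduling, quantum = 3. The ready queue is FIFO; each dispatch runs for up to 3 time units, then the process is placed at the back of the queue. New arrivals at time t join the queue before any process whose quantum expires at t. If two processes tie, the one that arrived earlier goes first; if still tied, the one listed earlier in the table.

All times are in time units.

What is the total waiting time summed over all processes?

14

Timeline: | T1 0-1 | T2 1-4 | T3 4-6 | T4 6-7 | T2 7-11 |
Completion: T1=1  T2=11  T3=6  T4=7
Waiting = turnaround − burst: T1=0, T2=4, T3=4, T4=6
Total waiting = 0 + 4 + 4 + 6 = 14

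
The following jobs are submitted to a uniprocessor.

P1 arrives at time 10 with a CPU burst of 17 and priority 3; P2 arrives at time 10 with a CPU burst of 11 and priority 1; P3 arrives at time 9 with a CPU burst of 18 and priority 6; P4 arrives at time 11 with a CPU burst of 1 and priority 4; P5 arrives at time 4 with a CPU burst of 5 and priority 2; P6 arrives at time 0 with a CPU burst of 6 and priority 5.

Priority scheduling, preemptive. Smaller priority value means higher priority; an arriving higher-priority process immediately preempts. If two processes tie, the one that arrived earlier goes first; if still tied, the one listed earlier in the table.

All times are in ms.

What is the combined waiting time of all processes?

103

Timeline: | P6 0-4 | P5 4-9 | P6 9-10 | P2 10-21 | P1 21-38 | P4 38-39 | P6 39-40 | P3 40-58 |
Completion: P1=38  P2=21  P3=58  P4=39  P5=9  P6=40
Turnaround (C−A): P1=28  P2=11  P3=49  P4=28  P5=5  P6=40
Waiting = turnaround − burst: P1=11, P2=0, P3=31, P4=27, P5=0, P6=34
Total waiting = 11 + 0 + 31 + 27 + 0 + 34 = 103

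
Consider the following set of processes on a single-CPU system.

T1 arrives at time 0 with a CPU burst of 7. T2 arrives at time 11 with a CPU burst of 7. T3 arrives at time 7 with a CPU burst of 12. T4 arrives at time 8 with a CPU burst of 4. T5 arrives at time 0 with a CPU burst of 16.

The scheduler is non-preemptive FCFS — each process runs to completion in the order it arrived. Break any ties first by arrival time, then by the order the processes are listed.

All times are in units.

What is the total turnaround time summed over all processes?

124

Timeline: | T1 0-7 | T5 7-23 | T3 23-35 | T4 35-39 | T2 39-46 |
Completion: T1=7  T2=46  T3=35  T4=39  T5=23
Turnaround = completion − arrival: T1=7, T2=35, T3=28, T4=31, T5=23
Total turnaround = 7 + 35 + 28 + 31 + 23 = 124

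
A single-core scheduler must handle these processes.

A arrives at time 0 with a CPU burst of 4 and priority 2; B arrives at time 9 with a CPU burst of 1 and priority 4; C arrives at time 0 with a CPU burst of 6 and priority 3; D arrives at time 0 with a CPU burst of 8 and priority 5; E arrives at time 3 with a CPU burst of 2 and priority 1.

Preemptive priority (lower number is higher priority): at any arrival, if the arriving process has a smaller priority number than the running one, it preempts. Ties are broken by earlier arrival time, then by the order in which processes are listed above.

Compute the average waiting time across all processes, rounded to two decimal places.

Timeline: | A 0-3 | E 3-5 | A 5-6 | C 6-12 | B 12-13 | D 13-21 |
Completion: A=6  B=13  C=12  D=21  E=5
Turnaround (C−A): A=6  B=4  C=12  D=21  E=2
Waiting times: A=2, B=3, C=6, D=13, E=0
Average waiting = (2+3+6+13+0) / 5 = 24/5 = 4.80

4.80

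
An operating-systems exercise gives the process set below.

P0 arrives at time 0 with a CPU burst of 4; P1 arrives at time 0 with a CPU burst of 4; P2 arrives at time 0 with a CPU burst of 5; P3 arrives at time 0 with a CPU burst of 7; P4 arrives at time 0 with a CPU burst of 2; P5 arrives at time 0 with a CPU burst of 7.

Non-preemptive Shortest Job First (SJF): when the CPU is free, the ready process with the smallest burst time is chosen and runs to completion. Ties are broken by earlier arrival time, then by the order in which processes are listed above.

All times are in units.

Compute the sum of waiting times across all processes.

Gantt: | P4 0-2 | P0 2-6 | P1 6-10 | P2 10-15 | P3 15-22 | P5 22-29 |
Completion: P0=6  P1=10  P2=15  P3=22  P4=2  P5=29
Turnaround (C−A): P0=6  P1=10  P2=15  P3=22  P4=2  P5=29
Waiting = turnaround − burst: P0=2, P1=6, P2=10, P3=15, P4=0, P5=22
Total waiting = 2 + 6 + 10 + 15 + 0 + 22 = 55

55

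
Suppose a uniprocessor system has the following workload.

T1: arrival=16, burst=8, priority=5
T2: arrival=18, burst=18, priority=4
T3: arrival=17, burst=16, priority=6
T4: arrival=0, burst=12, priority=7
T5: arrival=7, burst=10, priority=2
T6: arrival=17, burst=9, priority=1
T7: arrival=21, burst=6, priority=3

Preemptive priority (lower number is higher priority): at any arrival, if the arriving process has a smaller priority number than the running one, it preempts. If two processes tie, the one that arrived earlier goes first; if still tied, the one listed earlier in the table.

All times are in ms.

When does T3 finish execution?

74

Gantt: | T4 0-7 | T5 7-17 | T6 17-26 | T7 26-32 | T2 32-50 | T1 50-58 | T3 58-74 | T4 74-79 |
Completion: T1=58  T2=50  T3=74  T4=79  T5=17  T6=26  T7=32
Turnaround (C−A): T1=42  T2=32  T3=57  T4=79  T5=10  T6=9  T7=11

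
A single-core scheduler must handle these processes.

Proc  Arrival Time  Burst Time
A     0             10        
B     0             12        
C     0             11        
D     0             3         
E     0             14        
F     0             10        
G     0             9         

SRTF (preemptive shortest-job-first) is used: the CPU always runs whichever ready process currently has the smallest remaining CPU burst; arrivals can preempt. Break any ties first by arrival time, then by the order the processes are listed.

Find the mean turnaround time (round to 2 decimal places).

33.71

Timeline: | D 0-3 | G 3-12 | A 12-22 | F 22-32 | C 32-43 | B 43-55 | E 55-69 |
Completion: A=22  B=55  C=43  D=3  E=69  F=32  G=12
Turnaround (C−A): A=22  B=55  C=43  D=3  E=69  F=32  G=12
Turnaround times: A=22, B=55, C=43, D=3, E=69, F=32, G=12
Average turnaround = (22+55+43+3+69+32+12) / 7 = 236/7 = 33.71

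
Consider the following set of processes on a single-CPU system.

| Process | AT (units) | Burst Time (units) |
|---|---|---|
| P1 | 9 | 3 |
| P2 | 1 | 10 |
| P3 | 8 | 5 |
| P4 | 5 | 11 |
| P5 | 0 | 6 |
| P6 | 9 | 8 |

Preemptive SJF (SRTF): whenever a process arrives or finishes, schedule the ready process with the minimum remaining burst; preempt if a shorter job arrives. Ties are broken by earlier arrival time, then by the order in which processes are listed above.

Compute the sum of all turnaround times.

101

Timeline: | P5 0-6 | P2 6-8 | P3 8-9 | P1 9-12 | P3 12-16 | P2 16-24 | P6 24-32 | P4 32-43 |
Completion: P1=12  P2=24  P3=16  P4=43  P5=6  P6=32
Turnaround = completion − arrival: P1=3, P2=23, P3=8, P4=38, P5=6, P6=23
Total turnaround = 3 + 23 + 8 + 38 + 6 + 23 = 101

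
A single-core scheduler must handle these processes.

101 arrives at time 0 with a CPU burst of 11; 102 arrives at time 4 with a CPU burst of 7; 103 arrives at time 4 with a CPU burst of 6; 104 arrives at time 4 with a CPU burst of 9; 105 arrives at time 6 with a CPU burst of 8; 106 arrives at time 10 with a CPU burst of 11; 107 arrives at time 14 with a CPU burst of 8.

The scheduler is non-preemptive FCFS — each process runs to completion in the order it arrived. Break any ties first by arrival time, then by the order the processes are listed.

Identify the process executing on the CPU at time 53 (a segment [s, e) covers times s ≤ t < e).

107

Schedule: | 101 0-11 | 102 11-18 | 103 18-24 | 104 24-33 | 105 33-41 | 106 41-52 | 107 52-60 |
Completion: 101=11  102=18  103=24  104=33  105=41  106=52  107=60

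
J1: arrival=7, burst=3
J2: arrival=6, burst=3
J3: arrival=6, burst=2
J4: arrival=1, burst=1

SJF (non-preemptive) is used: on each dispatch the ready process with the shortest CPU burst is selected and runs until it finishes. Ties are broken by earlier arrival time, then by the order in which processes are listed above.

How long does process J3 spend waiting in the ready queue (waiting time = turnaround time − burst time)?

Timeline: | idle 0-1 | J4 1-2 | idle 2-6 | J3 6-8 | J2 8-11 | J1 11-14 |
Completion: J1=14  J2=11  J3=8  J4=2
Waiting(J3) = turnaround − burst = 2 − 2 = 0

0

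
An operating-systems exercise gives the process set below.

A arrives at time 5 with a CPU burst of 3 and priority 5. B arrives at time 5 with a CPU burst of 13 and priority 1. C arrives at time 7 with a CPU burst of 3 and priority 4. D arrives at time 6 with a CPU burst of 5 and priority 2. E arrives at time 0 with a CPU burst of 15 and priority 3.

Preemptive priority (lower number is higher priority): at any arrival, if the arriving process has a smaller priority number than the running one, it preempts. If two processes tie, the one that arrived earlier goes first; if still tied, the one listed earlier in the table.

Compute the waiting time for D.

12

Schedule: | E 0-5 | B 5-18 | D 18-23 | E 23-33 | C 33-36 | A 36-39 |
Completion: A=39  B=18  C=36  D=23  E=33
Turnaround (C−A): A=34  B=13  C=29  D=17  E=33
Waiting(D) = turnaround − burst = 17 − 5 = 12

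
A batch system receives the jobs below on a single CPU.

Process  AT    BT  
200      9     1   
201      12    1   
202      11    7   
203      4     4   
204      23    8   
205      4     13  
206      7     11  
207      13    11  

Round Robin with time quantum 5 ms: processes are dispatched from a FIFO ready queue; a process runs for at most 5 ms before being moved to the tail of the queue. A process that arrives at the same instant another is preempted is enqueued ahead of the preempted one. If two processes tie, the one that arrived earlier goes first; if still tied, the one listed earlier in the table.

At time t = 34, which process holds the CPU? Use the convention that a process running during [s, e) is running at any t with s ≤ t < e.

Gantt: | idle 0-4 | 203 4-8 | 205 8-13 | 206 13-18 | 200 18-19 | 202 19-24 | 201 24-25 | 207 25-30 | 205 30-35 | 206 35-40 | 204 40-45 | 202 45-47 | 207 47-52 | 205 52-55 | 206 55-56 | 204 56-59 | 207 59-60 |
Completion: 200=19  201=25  202=47  203=8  204=59  205=55  206=56  207=60

205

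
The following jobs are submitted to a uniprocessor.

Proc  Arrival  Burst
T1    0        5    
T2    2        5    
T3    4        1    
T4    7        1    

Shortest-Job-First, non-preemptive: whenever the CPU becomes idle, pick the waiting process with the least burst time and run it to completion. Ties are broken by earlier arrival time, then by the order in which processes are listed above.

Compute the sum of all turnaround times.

Timeline: | T1 0-5 | T3 5-6 | T2 6-11 | T4 11-12 |
Completion: T1=5  T2=11  T3=6  T4=12
Turnaround = completion − arrival: T1=5, T2=9, T3=2, T4=5
Total turnaround = 5 + 9 + 2 + 5 = 21

21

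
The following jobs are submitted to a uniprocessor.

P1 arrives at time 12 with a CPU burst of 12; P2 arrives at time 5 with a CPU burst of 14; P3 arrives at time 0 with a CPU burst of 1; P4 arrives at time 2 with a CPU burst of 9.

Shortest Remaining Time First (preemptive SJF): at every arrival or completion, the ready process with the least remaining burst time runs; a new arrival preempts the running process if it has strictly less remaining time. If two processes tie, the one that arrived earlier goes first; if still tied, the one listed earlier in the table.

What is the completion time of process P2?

37

Schedule: | P3 0-1 | idle 1-2 | P4 2-11 | P2 11-12 | P1 12-24 | P2 24-37 |
Completion: P1=24  P2=37  P3=1  P4=11
Turnaround (C−A): P1=12  P2=32  P3=1  P4=9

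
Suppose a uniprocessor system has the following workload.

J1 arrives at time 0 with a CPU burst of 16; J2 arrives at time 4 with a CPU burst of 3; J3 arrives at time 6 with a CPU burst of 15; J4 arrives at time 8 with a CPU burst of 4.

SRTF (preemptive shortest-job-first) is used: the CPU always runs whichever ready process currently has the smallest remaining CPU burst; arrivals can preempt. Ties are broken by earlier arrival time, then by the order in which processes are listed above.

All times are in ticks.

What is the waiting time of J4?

0

Timeline: | J1 0-4 | J2 4-7 | J1 7-8 | J4 8-12 | J1 12-23 | J3 23-38 |
Completion: J1=23  J2=7  J3=38  J4=12
Turnaround (C−A): J1=23  J2=3  J3=32  J4=4
Waiting(J4) = turnaround − burst = 4 − 4 = 0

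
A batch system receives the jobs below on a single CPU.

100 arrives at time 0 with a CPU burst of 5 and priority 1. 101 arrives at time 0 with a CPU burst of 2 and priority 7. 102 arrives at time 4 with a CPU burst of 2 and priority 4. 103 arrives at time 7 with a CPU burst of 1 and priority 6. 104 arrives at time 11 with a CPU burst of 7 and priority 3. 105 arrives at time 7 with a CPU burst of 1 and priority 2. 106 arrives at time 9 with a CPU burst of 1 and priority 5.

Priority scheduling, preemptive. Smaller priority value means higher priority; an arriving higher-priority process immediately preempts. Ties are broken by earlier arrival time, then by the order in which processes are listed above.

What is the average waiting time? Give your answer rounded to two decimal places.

2.71

Schedule: | 100 0-5 | 102 5-7 | 105 7-8 | 103 8-9 | 106 9-10 | 101 10-11 | 104 11-18 | 101 18-19 |
Completion: 100=5  101=19  102=7  103=9  104=18  105=8  106=10
Waiting times: 100=0, 101=17, 102=1, 103=1, 104=0, 105=0, 106=0
Average waiting = (0+17+1+1+0+0+0) / 7 = 19/7 = 2.71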